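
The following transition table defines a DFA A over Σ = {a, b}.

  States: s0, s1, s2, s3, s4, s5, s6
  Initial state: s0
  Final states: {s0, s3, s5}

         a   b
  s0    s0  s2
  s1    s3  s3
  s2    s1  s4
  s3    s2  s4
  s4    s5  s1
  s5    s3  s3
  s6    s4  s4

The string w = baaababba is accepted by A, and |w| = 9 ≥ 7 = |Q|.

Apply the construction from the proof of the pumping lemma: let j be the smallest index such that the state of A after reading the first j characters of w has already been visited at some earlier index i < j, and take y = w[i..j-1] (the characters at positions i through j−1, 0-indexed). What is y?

aaa

State sequence: s0 -b-> s2 -a-> s1 -a-> s3 -a-> s2 -b-> s4 -a-> s5 -b-> s3 -b-> s4 -a-> s5
First repeat at step 4: s2 was already visited.

So i = 1, j = 4, giving x = w[0:1] = b, y = w[1:4] = aaa, z = w[4:9] = babba.
Check: |xy| = 4 ≤ 7 and |y| = 3 ≥ 1. Reading y takes A from s2 back to s2, so every xyⁱz is accepted.
Since A has 7 states, any run of length ≥ 7 visits 7+1 states, so by pigeonhole some state repeats within the first 7 steps — that repeat gives the pumpable loop.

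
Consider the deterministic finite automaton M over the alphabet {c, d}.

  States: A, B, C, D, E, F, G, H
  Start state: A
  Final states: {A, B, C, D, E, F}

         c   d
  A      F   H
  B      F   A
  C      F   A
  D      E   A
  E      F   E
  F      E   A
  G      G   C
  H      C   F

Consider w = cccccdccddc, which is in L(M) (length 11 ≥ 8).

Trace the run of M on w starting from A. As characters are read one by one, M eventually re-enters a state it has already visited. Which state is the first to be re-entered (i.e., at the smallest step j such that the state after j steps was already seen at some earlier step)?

State sequence: A -c-> F -c-> E -c-> F -c-> E -c-> F -d-> A -c-> F -c-> E -d-> E -d-> E -c-> F
First repeat at step 3: F was already visited.

The earliest repeat is at step j = 3: M is in F, which it already visited at step i = 1.
With |Q| = 8, pigeonhole forces a state repeat no later than step 8; the substring read between the first and second visits to that state can be pumped.

F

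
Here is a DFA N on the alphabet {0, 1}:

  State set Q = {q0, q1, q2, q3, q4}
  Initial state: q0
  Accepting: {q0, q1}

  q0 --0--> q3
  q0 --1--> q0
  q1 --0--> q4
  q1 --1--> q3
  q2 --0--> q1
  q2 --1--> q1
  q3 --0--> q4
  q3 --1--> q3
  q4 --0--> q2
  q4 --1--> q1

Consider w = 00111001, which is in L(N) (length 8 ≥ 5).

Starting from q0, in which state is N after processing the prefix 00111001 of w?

q1

Run of N on the first 8 characters of w = 0 0 1 1 1 0 0 1:
  step 0: q0  (start)
  step 1: q3  (read 0: q0→q3)
  step 2: q4  (read 0: q3→q4)
  step 3: q1  (read 1: q4→q1)
  step 4: q3  (read 1: q1→q3)
  step 5: q3  (read 1: q3→q3)
  step 6: q4  (read 0: q3→q4)
  step 7: q2  (read 0: q4→q2)
  step 8: q1  (read 1: q2→q1)

After reading 8 characters, N is in state q1.
(This kind of state-tracing is the core of the pumping-lemma construction: with 5 states, pigeonhole forces a repeat within the first 5 steps.)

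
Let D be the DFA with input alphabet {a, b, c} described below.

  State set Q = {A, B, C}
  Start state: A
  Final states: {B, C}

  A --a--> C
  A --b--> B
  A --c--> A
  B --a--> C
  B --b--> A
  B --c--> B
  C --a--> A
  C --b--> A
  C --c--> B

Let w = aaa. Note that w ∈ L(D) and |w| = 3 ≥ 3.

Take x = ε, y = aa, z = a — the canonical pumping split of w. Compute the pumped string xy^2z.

aaaaa

xy^2z = ε·aa·aa·a = aaaaa.
Reading y = aa takes D from A back to A, so after x·y·y the machine is still in A, and z then leads to the accepting state C. Hence aaaaa ∈ L(D).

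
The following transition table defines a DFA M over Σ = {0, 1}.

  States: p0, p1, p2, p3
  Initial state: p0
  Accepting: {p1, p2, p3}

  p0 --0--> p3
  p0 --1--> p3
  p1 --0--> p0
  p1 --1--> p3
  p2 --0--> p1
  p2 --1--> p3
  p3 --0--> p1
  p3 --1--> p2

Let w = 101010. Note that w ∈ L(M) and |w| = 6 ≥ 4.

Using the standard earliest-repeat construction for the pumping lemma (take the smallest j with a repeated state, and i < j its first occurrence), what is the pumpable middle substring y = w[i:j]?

01

State sequence: p0 -1-> p3 -0-> p1 -1-> p3 -0-> p1 -1-> p3 -0-> p1
First repeat at step 3: p3 was already visited.

So i = 1, j = 3, giving x = w[0:1] = 1, y = w[1:3] = 01, z = w[3:6] = 010.
Check: |xy| = 3 ≤ 4 and |y| = 2 ≥ 1. Reading y takes M from p3 back to p3, so every xyⁱz is accepted.
With |Q| = 4, pigeonhole forces a state repeat no later than step 4; the substring read between the first and second visits to that state can be pumped.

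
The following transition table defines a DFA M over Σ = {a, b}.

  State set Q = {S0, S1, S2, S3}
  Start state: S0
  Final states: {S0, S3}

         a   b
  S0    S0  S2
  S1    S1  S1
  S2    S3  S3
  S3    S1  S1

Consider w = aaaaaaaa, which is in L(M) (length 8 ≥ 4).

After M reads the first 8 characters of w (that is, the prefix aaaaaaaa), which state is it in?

State sequence: S0 -a-> S0 -a-> S0 -a-> S0 -a-> S0 -a-> S0 -a-> S0 -a-> S0 -a-> S0

After reading 8 characters, M is in state S0.

S0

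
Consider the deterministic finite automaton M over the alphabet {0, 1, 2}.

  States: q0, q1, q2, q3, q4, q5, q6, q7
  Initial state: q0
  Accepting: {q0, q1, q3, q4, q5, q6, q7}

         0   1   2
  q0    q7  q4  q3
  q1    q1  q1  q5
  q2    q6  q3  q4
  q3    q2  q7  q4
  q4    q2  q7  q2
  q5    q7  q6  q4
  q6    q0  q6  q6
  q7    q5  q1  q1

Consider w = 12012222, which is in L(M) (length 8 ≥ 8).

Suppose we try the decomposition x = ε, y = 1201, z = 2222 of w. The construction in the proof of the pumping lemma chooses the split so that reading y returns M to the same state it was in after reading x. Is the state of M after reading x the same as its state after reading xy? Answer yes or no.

State sequence: q0 -1-> q4 -2-> q2 -0-> q6 -1-> q6

After x (step 0): q0. After xy (step 4): q6.
They differ (q0 ≠ q6), so y is not a cycle from the state after x; this split is not the one the pumping-lemma construction produces, and pumping y need not keep the string in L(M).

no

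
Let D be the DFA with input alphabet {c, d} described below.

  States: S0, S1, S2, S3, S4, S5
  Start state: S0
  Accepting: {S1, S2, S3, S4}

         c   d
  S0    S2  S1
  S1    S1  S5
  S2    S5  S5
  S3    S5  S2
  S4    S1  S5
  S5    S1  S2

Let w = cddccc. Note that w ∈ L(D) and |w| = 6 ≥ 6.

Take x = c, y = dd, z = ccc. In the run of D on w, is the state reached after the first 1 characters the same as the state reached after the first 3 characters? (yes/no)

State sequence: S0 -c-> S2 -d-> S5 -d-> S2

After x (step 1): S2. After xy (step 3): S2.
They match, so y = dd drives D around a cycle from S2 back to itself; pumping y any number of times keeps D in S2 before reading z, and xyⁱz ∈ L(D) for every i ≥ 0.

yes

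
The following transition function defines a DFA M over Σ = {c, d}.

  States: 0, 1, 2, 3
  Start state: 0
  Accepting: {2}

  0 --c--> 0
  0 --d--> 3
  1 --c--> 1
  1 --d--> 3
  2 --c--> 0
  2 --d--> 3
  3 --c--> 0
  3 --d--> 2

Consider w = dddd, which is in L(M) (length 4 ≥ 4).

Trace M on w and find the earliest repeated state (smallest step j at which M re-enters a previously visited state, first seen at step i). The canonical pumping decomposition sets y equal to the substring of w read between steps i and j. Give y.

Run of M on w = d d d d:
  step 0: 0  (start)
  step 1: 3  (read d: 0→3)
  step 2: 2  (read d: 3→2)
  step 3: 3  (read d: 2→3)   ← first repeat (3 seen earlier)
  step 4: 2  (read d: 3→2)

So i = 1, j = 3, giving x = w[0:1] = d, y = w[1:3] = dd, z = w[3:4] = d.
Check: |xy| = 3 ≤ 4 and |y| = 2 ≥ 1. Reading y takes M from 3 back to 3, so every xyⁱz is accepted.

dd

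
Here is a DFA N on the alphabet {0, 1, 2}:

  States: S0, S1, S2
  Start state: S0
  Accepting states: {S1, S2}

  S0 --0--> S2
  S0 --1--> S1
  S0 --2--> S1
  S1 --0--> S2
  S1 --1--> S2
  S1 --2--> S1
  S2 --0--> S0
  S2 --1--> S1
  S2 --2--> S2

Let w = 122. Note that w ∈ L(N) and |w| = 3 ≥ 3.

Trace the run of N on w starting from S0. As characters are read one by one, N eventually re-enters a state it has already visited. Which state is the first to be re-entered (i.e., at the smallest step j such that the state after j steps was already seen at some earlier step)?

Run of N on w = 1 2 2:
  step 0: S0  (start)
  step 1: S1  (read 1: S0→S1)
  step 2: S1  (read 2: S1→S1)   ← first repeat (S1 seen earlier)
  step 3: S1  (read 2: S1→S1)

The earliest repeat is at step j = 2: N is in S1, which it already visited at step i = 1.
The DFA has 3 states, so the proof of the pumping lemma guarantees a repeated state among the first 3+1 visited; the segment between the two visits is the pumpable y.

S1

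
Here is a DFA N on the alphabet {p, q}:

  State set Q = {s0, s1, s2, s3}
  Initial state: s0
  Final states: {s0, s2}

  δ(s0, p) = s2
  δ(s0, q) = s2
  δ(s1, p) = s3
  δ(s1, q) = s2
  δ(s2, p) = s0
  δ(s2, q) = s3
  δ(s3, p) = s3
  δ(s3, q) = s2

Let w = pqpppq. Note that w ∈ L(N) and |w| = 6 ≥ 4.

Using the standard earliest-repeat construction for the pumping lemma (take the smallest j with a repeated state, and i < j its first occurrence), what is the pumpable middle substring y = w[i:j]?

p

State sequence: s0 -p-> s2 -q-> s3 -p-> s3 -p-> s3 -p-> s3 -q-> s2
First repeat at step 3: s3 was already visited.

So i = 2, j = 3, giving x = w[0:2] = pq, y = w[2:3] = p, z = w[3:6] = ppq.
Check: |xy| = 3 ≤ 4 and |y| = 1 ≥ 1. Reading y takes N from s3 back to s3, so every xyⁱz is accepted.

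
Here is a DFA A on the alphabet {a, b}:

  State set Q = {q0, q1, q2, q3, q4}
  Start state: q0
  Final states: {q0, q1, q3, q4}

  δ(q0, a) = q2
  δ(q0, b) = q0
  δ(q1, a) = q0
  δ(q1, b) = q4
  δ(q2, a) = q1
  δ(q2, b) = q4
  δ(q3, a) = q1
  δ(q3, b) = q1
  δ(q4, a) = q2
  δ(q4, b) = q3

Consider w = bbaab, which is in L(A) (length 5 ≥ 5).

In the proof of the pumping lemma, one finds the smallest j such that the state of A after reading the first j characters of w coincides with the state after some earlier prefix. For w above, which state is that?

q0

Run of A on w = b b a a b:
  step 0: q0  (start)
  step 1: q0  (read b: q0→q0)   ← first repeat (q0 seen earlier)
  step 2: q0  (read b: q0→q0)
  step 3: q2  (read a: q0→q2)
  step 4: q1  (read a: q2→q1)
  step 5: q4  (read b: q1→q4)

The earliest repeat is at step j = 1: A is in q0, which it already visited at step i = 0.
Pumping length from the standard proof: p = 5 (the number of states). The repeated state found above gives |xy| = j ≤ 5 and |y| = j − i ≥ 1.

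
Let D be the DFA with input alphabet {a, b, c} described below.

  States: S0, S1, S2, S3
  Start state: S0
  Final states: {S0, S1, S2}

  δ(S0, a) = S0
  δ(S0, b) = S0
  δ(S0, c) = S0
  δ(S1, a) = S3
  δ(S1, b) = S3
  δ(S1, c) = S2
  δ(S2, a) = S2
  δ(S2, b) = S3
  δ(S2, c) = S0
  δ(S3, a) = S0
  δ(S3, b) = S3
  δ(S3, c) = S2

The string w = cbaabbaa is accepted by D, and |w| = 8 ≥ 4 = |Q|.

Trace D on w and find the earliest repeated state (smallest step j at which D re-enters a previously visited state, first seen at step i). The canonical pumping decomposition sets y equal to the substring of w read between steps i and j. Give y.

State sequence: S0 -c-> S0 -b-> S0 -a-> S0 -a-> S0 -b-> S0 -b-> S0 -a-> S0 -a-> S0
First repeat at step 1: S0 was already visited.

So i = 0, j = 1, giving x = w[0:0] = ε, y = w[0:1] = c, z = w[1:8] = baabbaa.
Check: |xy| = 1 ≤ 4 and |y| = 1 ≥ 1. Reading y takes D from S0 back to S0, so every xyⁱz is accepted.

c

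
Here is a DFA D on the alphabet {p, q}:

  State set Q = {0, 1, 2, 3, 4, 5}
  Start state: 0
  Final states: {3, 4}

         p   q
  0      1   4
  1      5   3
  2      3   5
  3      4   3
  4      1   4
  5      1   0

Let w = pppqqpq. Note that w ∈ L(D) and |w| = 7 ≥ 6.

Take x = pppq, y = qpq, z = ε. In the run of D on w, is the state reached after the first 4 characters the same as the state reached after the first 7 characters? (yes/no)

State sequence: 0 -p-> 1 -p-> 5 -p-> 1 -q-> 3 -q-> 3 -p-> 4 -q-> 4

After x (step 4): 3. After xy (step 7): 4.
They differ (3 ≠ 4), so y is not a cycle from the state after x; this split is not the one the pumping-lemma construction produces, and pumping y need not keep the string in L(D).

no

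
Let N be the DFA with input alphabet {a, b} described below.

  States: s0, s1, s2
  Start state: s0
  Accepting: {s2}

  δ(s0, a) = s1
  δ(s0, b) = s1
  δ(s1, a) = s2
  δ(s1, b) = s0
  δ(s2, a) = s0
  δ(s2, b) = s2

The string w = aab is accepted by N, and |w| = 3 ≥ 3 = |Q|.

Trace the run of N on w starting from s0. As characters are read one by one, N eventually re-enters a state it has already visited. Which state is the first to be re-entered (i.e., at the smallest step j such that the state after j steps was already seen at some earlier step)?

s2

State sequence: s0 -a-> s1 -a-> s2 -b-> s2
First repeat at step 3: s2 was already visited.

The earliest repeat is at step j = 3: N is in s2, which it already visited at step i = 2.
Pumping length from the standard proof: p = 3 (the number of states). The repeated state found above gives |xy| = j ≤ 3 and |y| = j − i ≥ 1.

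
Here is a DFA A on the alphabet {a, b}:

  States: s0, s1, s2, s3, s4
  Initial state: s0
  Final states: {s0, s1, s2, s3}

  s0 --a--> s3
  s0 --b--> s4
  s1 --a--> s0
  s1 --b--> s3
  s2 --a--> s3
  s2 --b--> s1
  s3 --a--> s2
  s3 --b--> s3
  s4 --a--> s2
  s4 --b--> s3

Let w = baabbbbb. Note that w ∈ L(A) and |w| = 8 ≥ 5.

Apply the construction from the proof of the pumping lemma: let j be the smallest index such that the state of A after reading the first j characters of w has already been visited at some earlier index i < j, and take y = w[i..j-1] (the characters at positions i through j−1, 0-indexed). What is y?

Run of A on w = b a a b b b b b:
  step 0: s0  (start)
  step 1: s4  (read b: s0→s4)
  step 2: s2  (read a: s4→s2)
  step 3: s3  (read a: s2→s3)
  step 4: s3  (read b: s3→s3)   ← first repeat (s3 seen earlier)
  step 5: s3  (read b: s3→s3)
  step 6: s3  (read b: s3→s3)
  step 7: s3  (read b: s3→s3)
  step 8: s3  (read b: s3→s3)

So i = 3, j = 4, giving x = w[0:3] = baa, y = w[3:4] = b, z = w[4:8] = bbbb.
Check: |xy| = 4 ≤ 5 and |y| = 1 ≥ 1. Reading y takes A from s3 back to s3, so every xyⁱz is accepted.

b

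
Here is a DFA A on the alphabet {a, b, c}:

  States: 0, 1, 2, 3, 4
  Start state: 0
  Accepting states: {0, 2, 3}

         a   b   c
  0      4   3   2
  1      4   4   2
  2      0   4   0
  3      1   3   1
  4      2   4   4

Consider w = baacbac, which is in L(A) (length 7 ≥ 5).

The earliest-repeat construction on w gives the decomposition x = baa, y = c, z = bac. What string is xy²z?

xy^2z = baa·c·c·bac = baaccbac.
Reading y = c takes A from 4 back to 4, so after x·y·y the machine is still in 4, and z then leads to the accepting state 0. Hence baaccbac ∈ L(A).

baaccbac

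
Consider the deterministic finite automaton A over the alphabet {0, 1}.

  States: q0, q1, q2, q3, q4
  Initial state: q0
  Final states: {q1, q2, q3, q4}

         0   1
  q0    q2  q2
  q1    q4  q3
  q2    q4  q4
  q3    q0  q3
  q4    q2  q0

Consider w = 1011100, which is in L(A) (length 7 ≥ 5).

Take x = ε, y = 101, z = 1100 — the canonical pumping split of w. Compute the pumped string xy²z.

xy^2z = ε·101·101·1100 = 1011011100.
Reading y = 101 takes A from q0 back to q0, so after x·y·y the machine is still in q0, and z then leads to the accepting state q4. Hence 1011011100 ∈ L(A).

1011011100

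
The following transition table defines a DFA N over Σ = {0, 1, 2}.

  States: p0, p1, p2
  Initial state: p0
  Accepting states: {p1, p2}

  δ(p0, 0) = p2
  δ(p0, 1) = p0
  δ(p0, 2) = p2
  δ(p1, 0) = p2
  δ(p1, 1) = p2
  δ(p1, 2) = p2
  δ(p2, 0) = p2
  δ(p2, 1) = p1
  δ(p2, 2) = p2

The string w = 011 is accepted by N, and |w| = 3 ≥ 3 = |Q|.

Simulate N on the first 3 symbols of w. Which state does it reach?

p2

State sequence: p0 -0-> p2 -1-> p1 -1-> p2

After reading 3 characters, N is in state p2.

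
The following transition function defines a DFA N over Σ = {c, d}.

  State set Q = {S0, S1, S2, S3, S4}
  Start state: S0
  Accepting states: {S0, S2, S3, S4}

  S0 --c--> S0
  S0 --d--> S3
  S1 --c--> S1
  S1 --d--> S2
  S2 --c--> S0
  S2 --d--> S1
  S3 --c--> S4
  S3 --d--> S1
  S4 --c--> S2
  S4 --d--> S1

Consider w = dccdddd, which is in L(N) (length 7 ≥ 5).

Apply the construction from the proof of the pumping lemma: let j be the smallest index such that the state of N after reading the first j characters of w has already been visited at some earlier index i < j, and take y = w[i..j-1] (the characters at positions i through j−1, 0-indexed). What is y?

dd

State sequence: S0 -d-> S3 -c-> S4 -c-> S2 -d-> S1 -d-> S2 -d-> S1 -d-> S2
First repeat at step 5: S2 was already visited.

So i = 3, j = 5, giving x = w[0:3] = dcc, y = w[3:5] = dd, z = w[5:7] = dd.
Check: |xy| = 5 ≤ 5 and |y| = 2 ≥ 1. Reading y takes N from S2 back to S2, so every xyⁱz is accepted.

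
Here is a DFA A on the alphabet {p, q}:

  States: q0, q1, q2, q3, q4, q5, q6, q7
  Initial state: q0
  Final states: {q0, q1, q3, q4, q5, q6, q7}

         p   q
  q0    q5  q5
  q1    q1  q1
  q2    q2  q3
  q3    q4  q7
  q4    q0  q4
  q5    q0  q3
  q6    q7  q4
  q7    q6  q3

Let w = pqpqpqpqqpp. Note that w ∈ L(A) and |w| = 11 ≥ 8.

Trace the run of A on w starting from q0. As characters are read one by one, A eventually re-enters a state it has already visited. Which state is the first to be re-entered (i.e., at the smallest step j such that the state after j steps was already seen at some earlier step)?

Run of A on w = p q p q p q p q q p p:
  step 0: q0  (start)
  step 1: q5  (read p: q0→q5)
  step 2: q3  (read q: q5→q3)
  step 3: q4  (read p: q3→q4)
  step 4: q4  (read q: q4→q4)   ← first repeat (q4 seen earlier)
  step 5: q0  (read p: q4→q0)
  step 6: q5  (read q: q0→q5)
  step 7: q0  (read p: q5→q0)
  step 8: q5  (read q: q0→q5)
  step 9: q3  (read q: q5→q3)
  step 10: q4  (read p: q3→q4)
  step 11: q0  (read p: q4→q0)

The earliest repeat is at step j = 4: A is in q4, which it already visited at step i = 3.
With |Q| = 8, pigeonhole forces a state repeat no later than step 8; the substring read between the first and second visits to that state can be pumped.

q4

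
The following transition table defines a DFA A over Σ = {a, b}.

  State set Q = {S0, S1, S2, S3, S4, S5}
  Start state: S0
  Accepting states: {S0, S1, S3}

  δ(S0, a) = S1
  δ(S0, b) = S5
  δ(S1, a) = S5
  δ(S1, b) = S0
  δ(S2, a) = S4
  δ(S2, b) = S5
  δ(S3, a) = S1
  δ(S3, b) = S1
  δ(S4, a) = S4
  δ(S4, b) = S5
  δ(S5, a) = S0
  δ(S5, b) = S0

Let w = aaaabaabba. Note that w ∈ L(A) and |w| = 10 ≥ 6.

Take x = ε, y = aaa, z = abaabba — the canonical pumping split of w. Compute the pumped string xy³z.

aaaaaaaaaabaabba

xy^3z = ε·aaa·aaa·aaa·abaabba = aaaaaaaaaabaabba.
Reading y = aaa takes A from S0 back to S0, so after x·y·y·y the machine is still in S0, and z then leads to the accepting state S0. Hence aaaaaaaaaabaabba ∈ L(A).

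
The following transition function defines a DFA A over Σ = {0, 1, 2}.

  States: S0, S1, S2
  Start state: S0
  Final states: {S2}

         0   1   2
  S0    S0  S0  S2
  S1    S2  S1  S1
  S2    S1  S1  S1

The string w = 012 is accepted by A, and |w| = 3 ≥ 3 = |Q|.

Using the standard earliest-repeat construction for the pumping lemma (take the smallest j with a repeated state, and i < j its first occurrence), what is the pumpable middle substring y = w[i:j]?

State sequence: S0 -0-> S0 -1-> S0 -2-> S2
First repeat at step 1: S0 was already visited.

So i = 0, j = 1, giving x = w[0:0] = ε, y = w[0:1] = 0, z = w[1:3] = 12.
Check: |xy| = 1 ≤ 3 and |y| = 1 ≥ 1. Reading y takes A from S0 back to S0, so every xyⁱz is accepted.
The DFA has 3 states, so the proof of the pumping lemma guarantees a repeated state among the first 3+1 visited; the segment between the two visits is the pumpable y.

0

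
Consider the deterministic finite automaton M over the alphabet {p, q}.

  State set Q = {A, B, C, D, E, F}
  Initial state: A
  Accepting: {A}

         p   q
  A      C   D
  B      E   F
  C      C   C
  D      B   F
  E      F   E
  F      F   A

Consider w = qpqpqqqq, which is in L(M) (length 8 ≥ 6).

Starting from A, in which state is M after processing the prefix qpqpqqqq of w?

A

State sequence: A -q-> D -p-> B -q-> F -p-> F -q-> A -q-> D -q-> F -q-> A

After reading 8 characters, M is in state A.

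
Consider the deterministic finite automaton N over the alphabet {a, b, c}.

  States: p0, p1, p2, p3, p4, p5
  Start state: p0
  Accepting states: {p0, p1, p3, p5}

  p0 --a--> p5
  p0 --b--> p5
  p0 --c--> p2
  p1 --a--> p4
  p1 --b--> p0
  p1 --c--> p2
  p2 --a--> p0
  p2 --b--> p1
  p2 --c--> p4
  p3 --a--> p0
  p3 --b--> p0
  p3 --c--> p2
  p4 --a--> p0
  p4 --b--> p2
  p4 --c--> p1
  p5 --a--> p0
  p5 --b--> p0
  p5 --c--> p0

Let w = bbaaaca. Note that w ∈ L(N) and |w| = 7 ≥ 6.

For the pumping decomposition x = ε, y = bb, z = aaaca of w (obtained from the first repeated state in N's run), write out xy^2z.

bbbbaaaca

xy^2z = ε·bb·bb·aaaca = bbbbaaaca.
Reading y = bb takes N from p0 back to p0, so after x·y·y the machine is still in p0, and z then leads to the accepting state p5. Hence bbbbaaaca ∈ L(N).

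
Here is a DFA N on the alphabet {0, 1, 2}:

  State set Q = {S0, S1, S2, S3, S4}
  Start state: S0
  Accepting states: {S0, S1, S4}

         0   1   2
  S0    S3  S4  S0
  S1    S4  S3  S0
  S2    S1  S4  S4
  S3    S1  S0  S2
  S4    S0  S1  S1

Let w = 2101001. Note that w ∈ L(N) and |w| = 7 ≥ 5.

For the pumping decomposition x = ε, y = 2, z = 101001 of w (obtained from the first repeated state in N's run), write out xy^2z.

22101001

xy^2z = ε·2·2·101001 = 22101001.
Reading y = 2 takes N from S0 back to S0, so after x·y·y the machine is still in S0, and z then leads to the accepting state S0. Hence 22101001 ∈ L(N).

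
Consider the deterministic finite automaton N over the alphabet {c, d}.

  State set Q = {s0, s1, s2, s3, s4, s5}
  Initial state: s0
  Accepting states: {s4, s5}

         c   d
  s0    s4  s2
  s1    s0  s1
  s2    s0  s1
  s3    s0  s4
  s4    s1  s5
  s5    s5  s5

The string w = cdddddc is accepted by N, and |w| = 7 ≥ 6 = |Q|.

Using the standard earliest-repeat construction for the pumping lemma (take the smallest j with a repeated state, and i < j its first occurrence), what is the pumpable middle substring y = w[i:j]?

d

State sequence: s0 -c-> s4 -d-> s5 -d-> s5 -d-> s5 -d-> s5 -d-> s5 -c-> s5
First repeat at step 3: s5 was already visited.

So i = 2, j = 3, giving x = w[0:2] = cd, y = w[2:3] = d, z = w[3:7] = dddc.
Check: |xy| = 3 ≤ 6 and |y| = 1 ≥ 1. Reading y takes N from s5 back to s5, so every xyⁱz is accepted.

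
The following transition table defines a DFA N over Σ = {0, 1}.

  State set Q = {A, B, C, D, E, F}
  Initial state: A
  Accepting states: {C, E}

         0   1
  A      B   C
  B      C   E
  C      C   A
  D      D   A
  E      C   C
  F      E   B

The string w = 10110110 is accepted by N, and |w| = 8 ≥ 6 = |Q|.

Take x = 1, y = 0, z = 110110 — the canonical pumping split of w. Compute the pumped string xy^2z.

xy^2z = 1·0·0·110110 = 100110110.
Reading y = 0 takes N from C back to C, so after x·y·y the machine is still in C, and z then leads to the accepting state C. Hence 100110110 ∈ L(N).

100110110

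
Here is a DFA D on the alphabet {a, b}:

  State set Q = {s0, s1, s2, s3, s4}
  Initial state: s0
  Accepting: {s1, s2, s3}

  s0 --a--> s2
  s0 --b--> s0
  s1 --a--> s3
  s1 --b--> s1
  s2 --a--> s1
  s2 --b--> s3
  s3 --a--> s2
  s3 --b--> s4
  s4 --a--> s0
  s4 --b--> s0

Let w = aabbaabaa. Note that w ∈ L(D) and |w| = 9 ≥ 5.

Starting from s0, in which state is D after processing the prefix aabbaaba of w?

s2

Run of D on the first 8 characters of w = a a b b a a b a:
  step 0: s0  (start)
  step 1: s2  (read a: s0→s2)
  step 2: s1  (read a: s2→s1)
  step 3: s1  (read b: s1→s1)
  step 4: s1  (read b: s1→s1)
  step 5: s3  (read a: s1→s3)
  step 6: s2  (read a: s3→s2)
  step 7: s3  (read b: s2→s3)
  step 8: s2  (read a: s3→s2)

After reading 8 characters, D is in state s2.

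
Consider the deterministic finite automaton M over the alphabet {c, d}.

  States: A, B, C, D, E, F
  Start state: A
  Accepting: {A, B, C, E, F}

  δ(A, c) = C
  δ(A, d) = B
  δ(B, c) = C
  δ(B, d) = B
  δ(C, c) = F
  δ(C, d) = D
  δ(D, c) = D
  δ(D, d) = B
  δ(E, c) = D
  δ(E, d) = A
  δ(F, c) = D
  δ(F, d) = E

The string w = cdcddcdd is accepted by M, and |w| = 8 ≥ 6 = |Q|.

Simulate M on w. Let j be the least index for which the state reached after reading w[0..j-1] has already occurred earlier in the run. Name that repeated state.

D

State sequence: A -c-> C -d-> D -c-> D -d-> B -d-> B -c-> C -d-> D -d-> B
First repeat at step 3: D was already visited.

The earliest repeat is at step j = 3: M is in D, which it already visited at step i = 2.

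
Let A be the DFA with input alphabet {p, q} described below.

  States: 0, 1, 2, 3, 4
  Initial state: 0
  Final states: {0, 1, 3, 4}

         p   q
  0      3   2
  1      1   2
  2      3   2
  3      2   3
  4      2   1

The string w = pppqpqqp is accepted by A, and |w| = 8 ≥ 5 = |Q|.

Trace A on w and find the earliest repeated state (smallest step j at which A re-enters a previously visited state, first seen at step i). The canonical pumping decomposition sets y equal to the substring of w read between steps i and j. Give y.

Run of A on w = p p p q p q q p:
  step 0: 0  (start)
  step 1: 3  (read p: 0→3)
  step 2: 2  (read p: 3→2)
  step 3: 3  (read p: 2→3)   ← first repeat (3 seen earlier)
  step 4: 3  (read q: 3→3)
  step 5: 2  (read p: 3→2)
  step 6: 2  (read q: 2→2)
  step 7: 2  (read q: 2→2)
  step 8: 3  (read p: 2→3)

So i = 1, j = 3, giving x = w[0:1] = p, y = w[1:3] = pp, z = w[3:8] = qpqqp.
Check: |xy| = 3 ≤ 5 and |y| = 2 ≥ 1. Reading y takes A from 3 back to 3, so every xyⁱz is accepted.
The DFA has 5 states, so the proof of the pumping lemma guarantees a repeated state among the first 5+1 visited; the segment between the two visits is the pumpable y.

pp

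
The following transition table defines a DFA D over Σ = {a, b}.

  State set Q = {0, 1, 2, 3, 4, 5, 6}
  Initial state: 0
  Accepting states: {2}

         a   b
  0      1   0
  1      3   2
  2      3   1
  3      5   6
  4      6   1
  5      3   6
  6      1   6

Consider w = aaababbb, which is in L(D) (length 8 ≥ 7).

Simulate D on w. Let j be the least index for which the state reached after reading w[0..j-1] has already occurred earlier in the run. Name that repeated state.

1

State sequence: 0 -a-> 1 -a-> 3 -a-> 5 -b-> 6 -a-> 1 -b-> 2 -b-> 1 -b-> 2
First repeat at step 5: 1 was already visited.

The earliest repeat is at step j = 5: D is in 1, which it already visited at step i = 1.
Pumping length from the standard proof: p = 7 (the number of states). The repeated state found above gives |xy| = j ≤ 7 and |y| = j − i ≥ 1.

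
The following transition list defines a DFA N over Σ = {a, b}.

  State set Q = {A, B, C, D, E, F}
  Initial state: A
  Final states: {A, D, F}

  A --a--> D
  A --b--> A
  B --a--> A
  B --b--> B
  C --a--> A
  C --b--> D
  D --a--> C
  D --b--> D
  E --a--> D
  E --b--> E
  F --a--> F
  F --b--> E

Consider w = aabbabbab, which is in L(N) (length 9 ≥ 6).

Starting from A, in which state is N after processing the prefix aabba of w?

State sequence: A -a-> D -a-> C -b-> D -b-> D -a-> C

After reading 5 characters, N is in state C.

C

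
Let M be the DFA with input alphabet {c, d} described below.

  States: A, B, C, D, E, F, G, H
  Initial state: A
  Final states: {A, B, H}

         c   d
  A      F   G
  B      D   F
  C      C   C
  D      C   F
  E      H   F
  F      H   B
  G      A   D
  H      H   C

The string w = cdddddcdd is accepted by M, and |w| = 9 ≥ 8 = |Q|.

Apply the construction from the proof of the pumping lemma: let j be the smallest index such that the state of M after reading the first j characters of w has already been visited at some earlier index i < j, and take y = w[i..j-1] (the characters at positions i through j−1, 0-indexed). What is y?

dd

Run of M on w = c d d d d d c d d:
  step 0: A  (start)
  step 1: F  (read c: A→F)
  step 2: B  (read d: F→B)
  step 3: F  (read d: B→F)   ← first repeat (F seen earlier)
  step 4: B  (read d: F→B)
  step 5: F  (read d: B→F)
  step 6: B  (read d: F→B)
  step 7: D  (read c: B→D)
  step 8: F  (read d: D→F)
  step 9: B  (read d: F→B)

So i = 1, j = 3, giving x = w[0:1] = c, y = w[1:3] = dd, z = w[3:9] = dddcdd.
Check: |xy| = 3 ≤ 8 and |y| = 2 ≥ 1. Reading y takes M from F back to F, so every xyⁱz is accepted.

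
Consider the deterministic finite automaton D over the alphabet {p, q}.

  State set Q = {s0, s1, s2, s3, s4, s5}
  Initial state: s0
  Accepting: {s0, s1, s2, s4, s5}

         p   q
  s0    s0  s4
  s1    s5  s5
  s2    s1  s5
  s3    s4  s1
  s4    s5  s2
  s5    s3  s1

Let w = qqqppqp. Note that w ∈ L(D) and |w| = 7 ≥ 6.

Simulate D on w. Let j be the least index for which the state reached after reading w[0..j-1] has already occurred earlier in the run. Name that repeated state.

State sequence: s0 -q-> s4 -q-> s2 -q-> s5 -p-> s3 -p-> s4 -q-> s2 -p-> s1
First repeat at step 5: s4 was already visited.

The earliest repeat is at step j = 5: D is in s4, which it already visited at step i = 1.
With |Q| = 6, pigeonhole forces a state repeat no later than step 6; the substring read between the first and second visits to that state can be pumped.

s4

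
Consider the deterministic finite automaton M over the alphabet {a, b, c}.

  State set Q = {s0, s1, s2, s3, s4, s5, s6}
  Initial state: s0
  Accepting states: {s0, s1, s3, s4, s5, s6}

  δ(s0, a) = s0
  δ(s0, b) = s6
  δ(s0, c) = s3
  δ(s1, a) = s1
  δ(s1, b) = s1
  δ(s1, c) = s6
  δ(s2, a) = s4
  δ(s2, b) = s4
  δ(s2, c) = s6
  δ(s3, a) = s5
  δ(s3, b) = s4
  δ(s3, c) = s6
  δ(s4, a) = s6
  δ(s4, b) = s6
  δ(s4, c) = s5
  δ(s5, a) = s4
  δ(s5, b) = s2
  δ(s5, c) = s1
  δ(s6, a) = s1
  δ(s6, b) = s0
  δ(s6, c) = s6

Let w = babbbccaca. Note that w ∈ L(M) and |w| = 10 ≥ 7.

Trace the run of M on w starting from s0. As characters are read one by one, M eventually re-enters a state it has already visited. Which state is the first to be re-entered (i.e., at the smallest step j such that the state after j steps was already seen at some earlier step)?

State sequence: s0 -b-> s6 -a-> s1 -b-> s1 -b-> s1 -b-> s1 -c-> s6 -c-> s6 -a-> s1 -c-> s6 -a-> s1
First repeat at step 3: s1 was already visited.

The earliest repeat is at step j = 3: M is in s1, which it already visited at step i = 2.

s1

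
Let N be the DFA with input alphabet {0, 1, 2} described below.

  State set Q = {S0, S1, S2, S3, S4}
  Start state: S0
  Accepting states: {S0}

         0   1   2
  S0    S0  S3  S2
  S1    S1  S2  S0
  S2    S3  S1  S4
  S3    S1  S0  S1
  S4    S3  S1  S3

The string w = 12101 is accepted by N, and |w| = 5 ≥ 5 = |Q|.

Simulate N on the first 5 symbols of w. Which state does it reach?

Run of N on the first 5 characters of w = 1 2 1 0 1:
  step 0: S0  (start)
  step 1: S3  (read 1: S0→S3)
  step 2: S1  (read 2: S3→S1)
  step 3: S2  (read 1: S1→S2)
  step 4: S3  (read 0: S2→S3)
  step 5: S0  (read 1: S3→S0)

After reading 5 characters, N is in state S0.

S0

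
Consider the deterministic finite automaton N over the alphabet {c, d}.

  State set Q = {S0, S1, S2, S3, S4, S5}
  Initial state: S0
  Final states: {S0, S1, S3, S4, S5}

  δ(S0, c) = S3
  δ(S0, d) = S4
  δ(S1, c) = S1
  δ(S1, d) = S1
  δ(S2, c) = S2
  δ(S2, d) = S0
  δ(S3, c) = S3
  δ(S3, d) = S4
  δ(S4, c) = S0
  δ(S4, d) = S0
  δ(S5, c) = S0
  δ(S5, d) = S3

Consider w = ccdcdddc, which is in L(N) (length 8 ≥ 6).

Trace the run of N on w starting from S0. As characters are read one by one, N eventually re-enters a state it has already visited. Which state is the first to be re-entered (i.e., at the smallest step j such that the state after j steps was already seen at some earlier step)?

S3

Run of N on w = c c d c d d d c:
  step 0: S0  (start)
  step 1: S3  (read c: S0→S3)
  step 2: S3  (read c: S3→S3)   ← first repeat (S3 seen earlier)
  step 3: S4  (read d: S3→S4)
  step 4: S0  (read c: S4→S0)
  step 5: S4  (read d: S0→S4)
  step 6: S0  (read d: S4→S0)
  step 7: S4  (read d: S0→S4)
  step 8: S0  (read c: S4→S0)

The earliest repeat is at step j = 2: N is in S3, which it already visited at step i = 1.
With |Q| = 6, pigeonhole forces a state repeat no later than step 6; the substring read between the first and second visits to that state can be pumped.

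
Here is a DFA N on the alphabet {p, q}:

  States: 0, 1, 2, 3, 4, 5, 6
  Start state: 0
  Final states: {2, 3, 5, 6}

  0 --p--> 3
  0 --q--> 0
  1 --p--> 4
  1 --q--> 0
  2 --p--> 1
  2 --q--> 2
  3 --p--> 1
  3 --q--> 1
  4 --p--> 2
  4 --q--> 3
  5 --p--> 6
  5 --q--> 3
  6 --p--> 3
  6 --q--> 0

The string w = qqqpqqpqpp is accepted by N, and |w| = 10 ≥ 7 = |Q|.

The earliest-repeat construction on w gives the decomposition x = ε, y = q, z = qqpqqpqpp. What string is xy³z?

xy^3z = ε·q·q·q·qqpqqpqpp = qqqqqpqqpqpp.
Reading y = q takes N from 0 back to 0, so after x·y·y·y the machine is still in 0, and z then leads to the accepting state 2. Hence qqqqqpqqpqpp ∈ L(N).

qqqqqpqqpqpp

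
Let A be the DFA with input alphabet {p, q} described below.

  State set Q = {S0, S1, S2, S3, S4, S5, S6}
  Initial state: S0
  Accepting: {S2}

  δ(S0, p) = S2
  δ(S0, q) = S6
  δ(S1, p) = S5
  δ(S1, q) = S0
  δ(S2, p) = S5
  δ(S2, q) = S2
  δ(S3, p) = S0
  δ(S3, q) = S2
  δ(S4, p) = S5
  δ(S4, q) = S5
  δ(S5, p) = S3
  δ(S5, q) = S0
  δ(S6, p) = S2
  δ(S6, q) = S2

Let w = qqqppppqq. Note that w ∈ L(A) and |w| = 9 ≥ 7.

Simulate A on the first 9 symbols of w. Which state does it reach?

State sequence: S0 -q-> S6 -q-> S2 -q-> S2 -p-> S5 -p-> S3 -p-> S0 -p-> S2 -q-> S2 -q-> S2

After reading 9 characters, A is in state S2.

S2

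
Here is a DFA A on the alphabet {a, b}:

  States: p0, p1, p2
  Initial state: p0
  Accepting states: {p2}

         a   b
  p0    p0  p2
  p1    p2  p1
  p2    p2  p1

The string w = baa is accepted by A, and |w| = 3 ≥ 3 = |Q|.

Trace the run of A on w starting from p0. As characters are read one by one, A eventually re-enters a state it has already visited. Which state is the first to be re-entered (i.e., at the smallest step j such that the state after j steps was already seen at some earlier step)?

p2

State sequence: p0 -b-> p2 -a-> p2 -a-> p2
First repeat at step 2: p2 was already visited.

The earliest repeat is at step j = 2: A is in p2, which it already visited at step i = 1.
Since A has 3 states, any run of length ≥ 3 visits 3+1 states, so by pigeonhole some state repeats within the first 3 steps — that repeat gives the pumpable loop.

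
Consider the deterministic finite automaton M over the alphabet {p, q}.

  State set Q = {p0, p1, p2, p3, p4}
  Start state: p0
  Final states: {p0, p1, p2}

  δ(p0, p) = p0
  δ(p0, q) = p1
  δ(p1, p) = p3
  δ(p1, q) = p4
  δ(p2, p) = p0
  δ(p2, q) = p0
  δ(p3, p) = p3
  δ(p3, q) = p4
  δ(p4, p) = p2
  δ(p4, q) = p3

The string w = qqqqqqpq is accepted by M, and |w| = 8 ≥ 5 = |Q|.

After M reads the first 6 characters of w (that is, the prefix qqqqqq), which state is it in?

p4

Run of M on the first 6 characters of w = q q q q q q:
  step 0: p0  (start)
  step 1: p1  (read q: p0→p1)
  step 2: p4  (read q: p1→p4)
  step 3: p3  (read q: p4→p3)
  step 4: p4  (read q: p3→p4)
  step 5: p3  (read q: p4→p3)
  step 6: p4  (read q: p3→p4)

After reading 6 characters, M is in state p4.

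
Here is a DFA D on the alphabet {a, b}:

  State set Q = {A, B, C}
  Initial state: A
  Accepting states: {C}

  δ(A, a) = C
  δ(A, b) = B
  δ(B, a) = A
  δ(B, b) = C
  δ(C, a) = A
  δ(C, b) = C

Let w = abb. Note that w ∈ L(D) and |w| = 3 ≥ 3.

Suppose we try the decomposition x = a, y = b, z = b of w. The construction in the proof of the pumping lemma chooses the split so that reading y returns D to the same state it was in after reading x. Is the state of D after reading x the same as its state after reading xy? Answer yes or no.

Run of D on the first 2 characters of w = a b:
  step 0: A  (start)
  step 1: C  (read a: A→C)
  step 2: C  (read b: C→C)

After x (step 1): C. After xy (step 2): C.
They match, so y = b drives D around a cycle from C back to itself; pumping y any number of times keeps D in C before reading z, and xyⁱz ∈ L(D) for every i ≥ 0.

yes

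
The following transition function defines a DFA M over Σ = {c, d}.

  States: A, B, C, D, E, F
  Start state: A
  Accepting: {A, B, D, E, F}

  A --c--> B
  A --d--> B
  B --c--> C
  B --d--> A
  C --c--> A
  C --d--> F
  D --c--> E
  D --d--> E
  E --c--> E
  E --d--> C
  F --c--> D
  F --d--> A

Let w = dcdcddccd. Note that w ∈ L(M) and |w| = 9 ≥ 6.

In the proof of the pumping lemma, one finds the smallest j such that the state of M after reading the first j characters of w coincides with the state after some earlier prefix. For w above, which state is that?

State sequence: A -d-> B -c-> C -d-> F -c-> D -d-> E -d-> C -c-> A -c-> B -d-> A
First repeat at step 6: C was already visited.

The earliest repeat is at step j = 6: M is in C, which it already visited at step i = 2.

C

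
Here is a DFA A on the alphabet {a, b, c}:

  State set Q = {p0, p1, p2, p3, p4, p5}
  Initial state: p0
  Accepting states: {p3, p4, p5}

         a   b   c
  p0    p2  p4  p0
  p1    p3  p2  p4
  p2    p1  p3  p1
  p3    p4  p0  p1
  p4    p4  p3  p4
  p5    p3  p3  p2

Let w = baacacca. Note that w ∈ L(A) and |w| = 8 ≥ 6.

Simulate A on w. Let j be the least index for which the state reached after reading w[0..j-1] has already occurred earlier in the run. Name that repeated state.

p4

State sequence: p0 -b-> p4 -a-> p4 -a-> p4 -c-> p4 -a-> p4 -c-> p4 -c-> p4 -a-> p4
First repeat at step 2: p4 was already visited.

The earliest repeat is at step j = 2: A is in p4, which it already visited at step i = 1.
Since A has 6 states, any run of length ≥ 6 visits 6+1 states, so by pigeonhole some state repeats within the first 6 steps — that repeat gives the pumpable loop.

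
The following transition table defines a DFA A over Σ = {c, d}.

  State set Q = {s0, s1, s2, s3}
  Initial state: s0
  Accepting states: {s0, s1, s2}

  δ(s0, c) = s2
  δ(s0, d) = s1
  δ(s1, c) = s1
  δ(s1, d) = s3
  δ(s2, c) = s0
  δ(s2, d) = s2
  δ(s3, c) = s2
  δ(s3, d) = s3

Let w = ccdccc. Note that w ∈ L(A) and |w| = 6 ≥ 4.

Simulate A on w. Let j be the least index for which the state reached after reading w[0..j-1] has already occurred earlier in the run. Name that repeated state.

s0

Run of A on w = c c d c c c:
  step 0: s0  (start)
  step 1: s2  (read c: s0→s2)
  step 2: s0  (read c: s2→s0)   ← first repeat (s0 seen earlier)
  step 3: s1  (read d: s0→s1)
  step 4: s1  (read c: s1→s1)
  step 5: s1  (read c: s1→s1)
  step 6: s1  (read c: s1→s1)

The earliest repeat is at step j = 2: A is in s0, which it already visited at step i = 0.
With |Q| = 4, pigeonhole forces a state repeat no later than step 4; the substring read between the first and second visits to that state can be pumped.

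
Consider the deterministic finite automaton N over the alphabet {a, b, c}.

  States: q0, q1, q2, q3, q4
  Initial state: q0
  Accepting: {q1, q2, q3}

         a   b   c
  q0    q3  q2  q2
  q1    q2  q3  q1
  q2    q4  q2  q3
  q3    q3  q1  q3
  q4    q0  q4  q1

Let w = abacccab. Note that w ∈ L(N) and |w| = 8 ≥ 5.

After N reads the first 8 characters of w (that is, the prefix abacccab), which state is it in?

q1

State sequence: q0 -a-> q3 -b-> q1 -a-> q2 -c-> q3 -c-> q3 -c-> q3 -a-> q3 -b-> q1

After reading 8 characters, N is in state q1.
(This kind of state-tracing is the core of the pumping-lemma construction: with 5 states, pigeonhole forces a repeat within the first 5 steps.)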